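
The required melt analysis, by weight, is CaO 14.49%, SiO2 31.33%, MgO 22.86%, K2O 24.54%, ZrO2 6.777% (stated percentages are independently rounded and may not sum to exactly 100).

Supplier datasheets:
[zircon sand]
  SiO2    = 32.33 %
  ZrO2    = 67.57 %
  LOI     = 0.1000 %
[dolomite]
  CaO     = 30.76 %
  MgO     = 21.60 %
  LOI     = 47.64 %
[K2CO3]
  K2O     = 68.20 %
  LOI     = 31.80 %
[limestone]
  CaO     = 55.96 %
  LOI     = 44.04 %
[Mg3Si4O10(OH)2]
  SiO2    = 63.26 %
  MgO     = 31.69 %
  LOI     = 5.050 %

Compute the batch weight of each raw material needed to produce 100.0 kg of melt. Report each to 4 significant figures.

Each numeric step keeps full float precision throughout — in-progress results appear rounded to four significant figures alongside each step. A single rounding yields each reported number — derived quantities (five oxide percentages, totals, net glass mass, the yield, ignition loss) are carried in exact precision from the weighed amounts for 100.0 kg of glass as given in question or answer.
The oxide mass targets at 100.0 kg melt:
  CaO: 14.49% × 100.0 = 14.49 kg
  SiO2: 31.33% × 100.0 = 31.33 kg
  MgO: 22.86% × 100.0 = 22.86 kg
  K2O: 24.54% × 100.0 = 24.54 kg
  ZrO2: 6.777% × 100.0 = 6.777 kg
Balance tally, oxide-wise, on the weights just shown, for the quoted basis mass (sums match the target masses net of answer rounding effects):
  CaO: 40.69·0.3076 + 3.526·0.5596 = 14.49 kg (target 14.49 kg)
  SiO2: 10.03·0.3233 + 44.40·0.6326 = 31.33 kg (target 31.33 kg)
  MgO: 40.69·0.2160 + 44.40·0.3169 = 22.86 kg (target 22.86 kg)
  K2O: 35.98·0.6820 = 24.54 kg (target 24.54 kg)
  ZrO2: 10.03·0.6757 = 6.777 kg (target 6.777 kg)
Consistency of the glass mass: net batch after ignition = 99.99 kg (summing oxide targets gives 100.0 kg; stated basis 100.0 kg — any gap is answer rounding).
Batch grand total — Σ batch = 134.6 kg; loss to ignition Σ batch·LOI = 34.63 kg; yield: glass divided by total = 74.28%.

Batch per 100.0 kg melt:
  zircon sand: 10.03 kg
  dolomite: 40.69 kg
  K2CO3: 35.98 kg
  limestone: 3.526 kg
  Mg3Si4O10(OH)2: 44.40 kg
Total batch = 134.6 kg; LOI loss = 34.63 kg; yield = 74.28%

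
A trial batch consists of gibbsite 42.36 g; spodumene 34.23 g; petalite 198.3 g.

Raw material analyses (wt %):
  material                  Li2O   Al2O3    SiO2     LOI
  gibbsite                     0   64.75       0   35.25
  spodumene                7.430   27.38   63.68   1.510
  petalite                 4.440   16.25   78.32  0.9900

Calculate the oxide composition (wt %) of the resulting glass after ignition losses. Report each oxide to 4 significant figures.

All arithmetic carries full precision in all steps. Working values are displayed, rounded to four significant figures, within the worked lines. Every reported result is rounded exactly once; the derived quantities are carried in exact precision (yield, net glass mass, totals, the three compositions, ignition loss) from the batch weights on 257.5 g of glass precisely as stated by the problem or the answer.
Per-oxide mass from batch:
  Li2O: 34.23·0.07430 + 198.3·0.04440 = 11.35 g
  Al2O3: 42.36·0.6475 + 34.23·0.2738 + 198.3·0.1625 = 69.02 g
  SiO2: 34.23·0.6368 + 198.3·0.7832 = 177.1 g
LOI: 42.36·0.3525 + 34.23·0.01510 + 198.3·0.009900 = 17.41 g
Glass = total batch minus LOI = 274.9 − 17.41 = 257.5 g (matching Σ of the oxides)
wt % = 100 × oxide mass / glass mass

Glass mass = 257.5 g (batch 274.9 − LOI 17.41).
Composition: Li2O 4.407%, Al2O3 26.81%, SiO2 68.78%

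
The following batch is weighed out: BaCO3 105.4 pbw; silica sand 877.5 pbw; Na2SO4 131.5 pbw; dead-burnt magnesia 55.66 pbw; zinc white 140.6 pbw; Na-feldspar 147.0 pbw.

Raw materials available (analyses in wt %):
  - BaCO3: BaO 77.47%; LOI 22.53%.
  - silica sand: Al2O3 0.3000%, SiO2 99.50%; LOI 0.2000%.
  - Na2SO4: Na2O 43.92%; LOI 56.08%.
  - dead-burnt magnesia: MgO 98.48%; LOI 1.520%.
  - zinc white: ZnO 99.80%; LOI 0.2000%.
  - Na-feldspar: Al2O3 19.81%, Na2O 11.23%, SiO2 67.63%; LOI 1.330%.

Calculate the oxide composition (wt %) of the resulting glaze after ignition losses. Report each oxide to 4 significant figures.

In-progress results are rounded to 4 significant digits when quoted. The working math holds full float precision through every step; every reported result is rounded exactly once; all derived quantities, including net glass mass, yield, LOI, the totals, six oxide percentages, are recomputed from the batch weights for 1355 pbw of glass in exact precision, precisely as stated by the problem or answer text.
What the batch supplies per oxide:
  BaO: 105.4·0.7747 = 81.65 pbw
  MgO: 55.66·0.9848 = 54.81 pbw
  Al2O3: 877.5·0.003000 + 147.0·0.1981 = 31.75 pbw
  Na2O: 131.5·0.4392 + 147.0·0.1123 = 74.26 pbw
  ZnO: 140.6·0.9980 = 140.3 pbw
  SiO2: 877.5·0.9950 + 147.0·0.6763 = 972.5 pbw
LOI: 105.4·0.2253 + 877.5·0.002000 + 131.5·0.5608 + 55.66·0.01520 + 140.6·0.002000 + 147.0·0.01330 = 102.3 pbw
Resulting glass, batch − LOI: 1458 − 102.3 = 1355 pbw (consistent with Σ oxide mass)
wt % = 100 × oxide mass / glass mass

Glass mass = 1355 pbw (batch 1458 − LOI 102.3).
Composition: BaO 6.025%, MgO 4.044%, Al2O3 2.343%, Na2O 5.479%, ZnO 10.35%, SiO2 71.76%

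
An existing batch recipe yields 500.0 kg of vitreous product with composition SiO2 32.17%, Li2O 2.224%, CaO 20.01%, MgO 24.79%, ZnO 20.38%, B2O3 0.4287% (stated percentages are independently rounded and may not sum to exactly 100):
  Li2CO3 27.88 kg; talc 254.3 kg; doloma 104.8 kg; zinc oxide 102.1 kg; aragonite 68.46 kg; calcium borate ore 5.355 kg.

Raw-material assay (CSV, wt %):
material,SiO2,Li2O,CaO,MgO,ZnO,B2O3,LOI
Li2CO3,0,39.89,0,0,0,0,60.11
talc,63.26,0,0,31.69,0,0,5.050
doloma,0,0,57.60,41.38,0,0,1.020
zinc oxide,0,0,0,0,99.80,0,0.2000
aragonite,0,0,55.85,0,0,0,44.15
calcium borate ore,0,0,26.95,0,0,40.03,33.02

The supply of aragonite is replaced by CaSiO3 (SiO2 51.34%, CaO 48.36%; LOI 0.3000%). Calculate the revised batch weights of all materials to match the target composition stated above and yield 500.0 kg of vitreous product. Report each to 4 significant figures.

Revised batch per 500.0 kg vitreous product:
  Li2CO3: 27.88 kg
  talc: 217.4 kg
  doloma: 133.1 kg
  zinc oxide: 102.1 kg
  CaSiO3: 45.43 kg
  calcium borate ore: 5.355 kg
Total batch = 531.3 kg; LOI loss = 31.20 kg

Values along the way are shown rounded to 4 significant digits within the worked lines — the whole derivation carries exact precision through the solve. Each reported result takes a single rounding. Derived quantities are carried starting from the weights per 500.0 kg of glass at exact precision (yield, ignition loss, net glass mass, six oxide percentages, the totals), as given in the problem or the answer.
Target oxide masses per 500.0 kg vitreous product:
  SiO2: 32.17% × 500.0 = 160.8 kg
  Li2O: 2.224% × 500.0 = 11.12 kg
  CaO: 20.01% × 500.0 = 100.0 kg
  MgO: 24.79% × 500.0 = 124.0 kg
  ZnO: 20.38% × 500.0 = 101.9 kg
  B2O3: 0.4287% × 500.0 = 2.144 kg
Checking each oxide sum on the weights just shown, against the basis in use (target by target, the sums agree within answer rounding):
  SiO2: 217.4·0.6326 + 45.43·0.5134 = 160.9 kg (target 160.8 kg)
  Li2O: 27.88·0.3989 = 11.12 kg (target 11.12 kg)
  CaO: 133.1·0.5760 + 45.43·0.4836 + 5.355·0.2695 = 100.1 kg (target 100.0 kg)
  MgO: 217.4·0.3169 + 133.1·0.4138 = 124.0 kg (target 124.0 kg)
  ZnO: 102.1·0.9980 = 101.9 kg (target 101.9 kg)
  B2O3: 5.355·0.4003 = 2.144 kg (target 2.144 kg)
Auditing the glass mass value: batch Σ − ignition loss = 500.1 kg (the targets, summed, come to 500.0 kg; basis as stated: 500.0 kg — deltas are rounding alone).
Summing the batch: Σ batch = 531.3 kg; the LOI term Σ batch·LOI equals 31.20 kg; the yield ratio, glass ÷ batch: 94.13%.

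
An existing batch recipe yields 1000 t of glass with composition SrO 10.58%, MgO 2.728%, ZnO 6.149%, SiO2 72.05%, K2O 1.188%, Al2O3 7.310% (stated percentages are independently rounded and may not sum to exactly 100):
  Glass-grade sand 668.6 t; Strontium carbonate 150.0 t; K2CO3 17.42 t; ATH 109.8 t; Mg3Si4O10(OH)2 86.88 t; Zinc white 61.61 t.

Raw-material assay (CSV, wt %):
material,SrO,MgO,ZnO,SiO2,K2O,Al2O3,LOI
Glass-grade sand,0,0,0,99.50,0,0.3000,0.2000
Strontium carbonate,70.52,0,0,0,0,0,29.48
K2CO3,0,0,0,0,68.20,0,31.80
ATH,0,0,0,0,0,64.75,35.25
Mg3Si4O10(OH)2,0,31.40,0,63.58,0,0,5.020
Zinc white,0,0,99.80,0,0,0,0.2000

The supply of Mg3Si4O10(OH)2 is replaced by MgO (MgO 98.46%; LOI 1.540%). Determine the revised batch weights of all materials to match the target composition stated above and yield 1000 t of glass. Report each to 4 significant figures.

Revised batch per 1000 t glass:
  Glass-grade sand: 724.1 t
  Strontium carbonate: 150.0 t
  K2CO3: 17.42 t
  ATH: 109.5 t
  MgO: 27.71 t
  Zinc white: 61.61 t
Total batch = 1090 t; LOI loss = 90.36 t

Working values are shown with 4-significant-figure rounding within the worked lines — all internal work maintains full precision at every stage — every reported figure takes a single rounding. The derived quantities (ignition loss, six oxide percentages, the yield, totals, net glass mass) are carried at full float precision from the batch weights at 1000 t of glass as quoted within the question or the answer.
Oxide-by-oxide targets in 1000 t glass:
  SrO: 10.58% × 1000 = 105.8 t
  MgO: 2.728% × 1000 = 27.28 t
  ZnO: 6.149% × 1000 = 61.49 t
  SiO2: 72.05% × 1000 = 720.5 t
  K2O: 1.188% × 1000 = 11.88 t
  Al2O3: 7.310% × 1000 = 73.10 t
Per-oxide balance check from the weights as reported, under the basis named above (each sum matches its target mass once rounding is allowed for):
  SrO: 150.0·0.7052 = 105.8 t (target 105.8 t)
  MgO: 27.71·0.9846 = 27.28 t (target 27.28 t)
  ZnO: 61.61·0.9980 = 61.49 t (target 61.49 t)
  SiO2: 724.1·0.9950 = 720.5 t (target 720.5 t)
  K2O: 17.42·0.6820 = 11.88 t (target 11.88 t)
  Al2O3: 724.1·0.003000 + 109.5·0.6475 = 73.07 t (target 73.10 t)
The glass-mass cross-check: the batch minus its LOI: 1000 t (the Σ of target masses is 1000 t; stated basis 1000 t — a pure rounding effect).
Total batch = Σ batch = 1090 t; LOI removed, Σ of batch·LOI: 90.36 t; yield = glass ÷ total batch = 91.71%.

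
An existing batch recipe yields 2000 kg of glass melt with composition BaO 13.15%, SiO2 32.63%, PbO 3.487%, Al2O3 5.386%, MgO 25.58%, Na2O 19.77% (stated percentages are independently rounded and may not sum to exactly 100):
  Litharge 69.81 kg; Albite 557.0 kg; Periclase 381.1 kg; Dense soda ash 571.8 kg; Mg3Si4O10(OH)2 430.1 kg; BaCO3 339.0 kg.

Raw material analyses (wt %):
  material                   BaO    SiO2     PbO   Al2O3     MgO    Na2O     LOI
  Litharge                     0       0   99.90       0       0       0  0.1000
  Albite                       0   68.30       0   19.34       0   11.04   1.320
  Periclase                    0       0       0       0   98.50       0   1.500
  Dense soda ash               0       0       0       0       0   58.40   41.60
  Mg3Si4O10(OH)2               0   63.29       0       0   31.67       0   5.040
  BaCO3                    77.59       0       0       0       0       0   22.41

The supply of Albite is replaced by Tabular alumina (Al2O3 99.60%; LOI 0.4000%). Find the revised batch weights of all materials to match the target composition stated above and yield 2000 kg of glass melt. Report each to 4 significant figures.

Values along the way are printed (rounded to 4 significant digits) between the steps — all arithmetic maintains full precision end to end — every reported result undergoes a single rounding — the derived quantities are computed using the weight values on 2000 kg of glass in full float precision (ignition loss, the six compositions, yield, totals, glass mass), as quoted within problem or answer.
Target oxide masses per 2000 kg glass melt:
  BaO: 13.15% × 2000 = 263.0 kg
  SiO2: 32.63% × 2000 = 652.6 kg
  PbO: 3.487% × 2000 = 69.74 kg
  Al2O3: 5.386% × 2000 = 107.7 kg
  MgO: 25.58% × 2000 = 511.6 kg
  Na2O: 19.77% × 2000 = 395.4 kg
Verifying the oxide balance on the weights just shown, per the basis as stated (summed amounts equal target values modulo rounding of the values):
  BaO: 339.0·0.7759 = 263.0 kg (target 263.0 kg)
  SiO2: 1031·0.6329 = 652.5 kg (target 652.6 kg)
  PbO: 69.81·0.9990 = 69.74 kg (target 69.74 kg)
  Al2O3: 108.2·0.9960 = 107.8 kg (target 107.7 kg)
  MgO: 187.9·0.9850 + 1031·0.3167 = 511.6 kg (target 511.6 kg)
  Na2O: 677.1·0.5840 = 395.4 kg (target 395.4 kg)
The glass-mass cross-check: total charge less LOI = 2000 kg (summing oxide targets gives 2000 kg; against the stated basis, 2000 kg — gaps are rounding artifacts).
Batch total: Σ batch = 2413 kg; LOI removed, Σ of batch·LOI: 412.9 kg; yield, glass over the total, = 82.89%.

Revised batch per 2000 kg glass melt:
  Litharge: 69.81 kg
  Tabular alumina: 108.2 kg
  Periclase: 187.9 kg
  Dense soda ash: 677.1 kg
  Mg3Si4O10(OH)2: 1031 kg
  BaCO3: 339.0 kg
Total batch = 2413 kg; LOI loss = 412.9 kg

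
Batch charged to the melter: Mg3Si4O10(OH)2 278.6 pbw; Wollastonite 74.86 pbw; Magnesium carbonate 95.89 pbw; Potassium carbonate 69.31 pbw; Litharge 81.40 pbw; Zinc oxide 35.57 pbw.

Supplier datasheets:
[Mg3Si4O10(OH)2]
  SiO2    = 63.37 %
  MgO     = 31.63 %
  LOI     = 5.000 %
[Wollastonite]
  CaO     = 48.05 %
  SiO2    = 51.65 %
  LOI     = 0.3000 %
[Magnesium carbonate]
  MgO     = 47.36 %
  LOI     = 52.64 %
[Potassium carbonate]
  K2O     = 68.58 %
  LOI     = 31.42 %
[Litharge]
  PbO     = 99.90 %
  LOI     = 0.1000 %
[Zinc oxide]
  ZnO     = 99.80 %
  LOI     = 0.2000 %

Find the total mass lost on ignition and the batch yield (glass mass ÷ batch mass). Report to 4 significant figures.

LOI loss = 86.56 pbw; glass = 549.1 pbw; yield = 86.38%

Working values are displayed rounded to four significant digits in the printout — exact precision is held all the way through; every reported value undergoes a single rounding. All derived quantities (the six compositions, LOI, the totals, net glass mass, yield) are rebuilt in exact precision starting from the weights on 549.1 pbw of glass precisely as stated by the question or the answer.
LOI of each material in turn:
  Mg3Si4O10(OH)2: 278.6 × 0.05000 = 13.93 pbw
  Wollastonite: 74.86 × 0.003000 = 0.2246 pbw
  Magnesium carbonate: 95.89 × 0.5264 = 50.48 pbw
  Potassium carbonate: 69.31 × 0.3142 = 21.78 pbw
  Litharge: 81.40 × 0.001000 = 0.08140 pbw
  Zinc oxide: 35.57 × 0.002000 = 0.07114 pbw
Total LOI = 86.56 pbw
Glass = batch − LOI = 635.6 − 86.56 = 549.1 pbw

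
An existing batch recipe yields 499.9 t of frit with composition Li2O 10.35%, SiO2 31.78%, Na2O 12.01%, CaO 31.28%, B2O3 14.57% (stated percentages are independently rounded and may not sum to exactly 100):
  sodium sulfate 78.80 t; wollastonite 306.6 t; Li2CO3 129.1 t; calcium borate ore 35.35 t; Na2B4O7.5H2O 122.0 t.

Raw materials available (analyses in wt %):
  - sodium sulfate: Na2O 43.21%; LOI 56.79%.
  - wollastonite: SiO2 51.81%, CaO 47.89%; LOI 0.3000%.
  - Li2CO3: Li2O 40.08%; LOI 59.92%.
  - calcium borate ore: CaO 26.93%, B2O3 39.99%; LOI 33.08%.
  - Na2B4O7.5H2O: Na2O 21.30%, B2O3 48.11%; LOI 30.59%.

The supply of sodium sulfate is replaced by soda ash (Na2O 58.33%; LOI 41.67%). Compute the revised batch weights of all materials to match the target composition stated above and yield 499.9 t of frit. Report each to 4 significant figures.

Revised batch per 499.9 t frit:
  soda ash: 58.38 t
  wollastonite: 306.6 t
  Li2CO3: 129.1 t
  calcium borate ore: 35.35 t
  Na2B4O7.5H2O: 122.0 t
Total batch = 651.4 t; LOI loss = 151.6 t

Working values are displayed (rounded to 4 significant digits) in the printout — each numeric step runs at exact precision at every stage; every reported value is rounded exactly once. The derived quantities are computed in full precision (totals, ignition loss, net glass mass, the yield, the five compositions) starting from the weights on 499.9 t of glass as quoted within question or answer.
Oxide-by-oxide targets in 499.9 t frit:
  Li2O: 10.35% × 499.9 = 51.74 t
  SiO2: 31.78% × 499.9 = 158.9 t
  Na2O: 12.01% × 499.9 = 60.04 t
  CaO: 31.28% × 499.9 = 156.4 t
  B2O3: 14.57% × 499.9 = 72.84 t
Mass-balance tally per oxide working from each reported weight, per the basis as stated (oxide sums agree with the targets exact up to rounding of places):
  Li2O: 129.1·0.4008 = 51.74 t (target 51.74 t)
  SiO2: 306.6·0.5181 = 158.8 t (target 158.9 t)
  Na2O: 58.38·0.5833 + 122.0·0.2130 = 60.04 t (target 60.04 t)
  CaO: 306.6·0.4789 + 35.35·0.2693 = 156.4 t (target 156.4 t)
  B2O3: 35.35·0.3999 + 122.0·0.4811 = 72.83 t (target 72.84 t)
Glass-mass sanity pass: whole batch net of LOI = 499.8 t (the Σ of target masses is 499.9 t; the stated basis being 499.9 t — any gap is answer rounding).
Total batch = Σ batch = 651.4 t; LOI loss = Σ batch·LOI = 151.6 t; glass ÷ batch gives a yield of 76.73%.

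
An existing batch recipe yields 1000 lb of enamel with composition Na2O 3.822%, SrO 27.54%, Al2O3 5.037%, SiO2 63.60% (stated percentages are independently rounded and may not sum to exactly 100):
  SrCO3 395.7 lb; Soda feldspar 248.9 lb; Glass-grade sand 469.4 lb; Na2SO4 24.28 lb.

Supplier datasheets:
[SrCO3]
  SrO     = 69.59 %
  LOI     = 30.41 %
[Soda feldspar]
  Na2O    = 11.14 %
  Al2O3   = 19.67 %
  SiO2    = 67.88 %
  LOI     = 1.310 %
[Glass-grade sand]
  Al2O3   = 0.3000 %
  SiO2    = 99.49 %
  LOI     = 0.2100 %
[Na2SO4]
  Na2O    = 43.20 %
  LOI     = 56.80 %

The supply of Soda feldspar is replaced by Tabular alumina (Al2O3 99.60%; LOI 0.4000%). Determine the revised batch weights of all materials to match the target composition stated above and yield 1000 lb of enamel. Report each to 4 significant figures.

The whole derivation carries full float precision all the way through. Rounding to four significant digits applies to every mid-chain value as printed; every reported figure takes a single rounding; the derived quantities (LOI, net glass mass, the four compositions, totals, yield) are re-derived at full float precision using the weight values at 1000 lb of glass, as they appear in the problem or the answer.
Oxide-by-oxide targets in 1000 lb enamel:
  Na2O: 3.822% × 1000 = 38.22 lb
  SrO: 27.54% × 1000 = 275.4 lb
  Al2O3: 5.037% × 1000 = 50.37 lb
  SiO2: 63.60% × 1000 = 636.0 lb
Sums-versus-targets review on the weights just shown, versus the basis set out (oxide sums agree with the targets exact up to rounding of places):
  Na2O: 88.47·0.4320 = 38.22 lb (target 38.22 lb)
  SrO: 395.7·0.6959 = 275.4 lb (target 275.4 lb)
  Al2O3: 48.65·0.9960 + 639.3·0.003000 = 50.37 lb (target 50.37 lb)
  SiO2: 639.3·0.9949 = 636.0 lb (target 636.0 lb)
Glass-mass sanity pass: Σ batch − LOI loss = 1000 lb (the Σ of target masses is 1000 lb; versus the stated basis of 1000 lb — gaps are rounding artifacts).
Summing the batch: Σ batch = 1172 lb; LOI removed, Σ of batch·LOI: 172.1 lb; yield = glass ÷ total batch = 85.32%.

Revised batch per 1000 lb enamel:
  SrCO3: 395.7 lb
  Tabular alumina: 48.65 lb
  Glass-grade sand: 639.3 lb
  Na2SO4: 88.47 lb
Total batch = 1172 lb; LOI loss = 172.1 lb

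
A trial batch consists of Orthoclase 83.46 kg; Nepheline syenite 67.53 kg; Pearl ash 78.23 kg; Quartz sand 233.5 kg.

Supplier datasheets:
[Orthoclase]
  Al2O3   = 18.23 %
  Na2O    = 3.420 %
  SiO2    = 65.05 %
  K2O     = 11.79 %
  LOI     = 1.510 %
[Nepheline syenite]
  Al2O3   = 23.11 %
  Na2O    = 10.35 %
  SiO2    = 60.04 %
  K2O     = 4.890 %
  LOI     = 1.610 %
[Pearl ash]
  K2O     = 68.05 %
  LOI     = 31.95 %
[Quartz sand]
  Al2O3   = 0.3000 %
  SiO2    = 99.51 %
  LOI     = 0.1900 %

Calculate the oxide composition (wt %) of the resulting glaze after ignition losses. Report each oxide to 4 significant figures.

Each numeric step carries full float precision from start to finish. Values along the way are printed, with 4-significant-figure rounding, when written out. Each reported value is rounded just once — all derived quantities are recomputed from the batch weights at 434.9 kg of glass in full float precision (LOI, net glass mass, totals, the four compositions, the yield) as quoted within the problem or the answer.
Per-oxide mass from batch:
  Al2O3: 83.46·0.1823 + 67.53·0.2311 + 233.5·0.003000 = 31.52 kg
  Na2O: 83.46·0.03420 + 67.53·0.1035 = 9.844 kg
  SiO2: 83.46·0.6505 + 67.53·0.6004 + 233.5·0.9951 = 327.2 kg
  K2O: 83.46·0.1179 + 67.53·0.04890 + 78.23·0.6805 = 66.38 kg
LOI: 83.46·0.01510 + 67.53·0.01610 + 78.23·0.3195 + 233.5·0.001900 = 27.79 kg
The glass mass, total less LOI, = 462.7 − 27.79 = 434.9 kg (consistent with Σ oxide mass)
each oxide over glass, ×100, is wt %

Glass mass = 434.9 kg (batch 462.7 − LOI 27.79).
Composition: Al2O3 7.247%, Na2O 2.263%, SiO2 75.23%, K2O 15.26%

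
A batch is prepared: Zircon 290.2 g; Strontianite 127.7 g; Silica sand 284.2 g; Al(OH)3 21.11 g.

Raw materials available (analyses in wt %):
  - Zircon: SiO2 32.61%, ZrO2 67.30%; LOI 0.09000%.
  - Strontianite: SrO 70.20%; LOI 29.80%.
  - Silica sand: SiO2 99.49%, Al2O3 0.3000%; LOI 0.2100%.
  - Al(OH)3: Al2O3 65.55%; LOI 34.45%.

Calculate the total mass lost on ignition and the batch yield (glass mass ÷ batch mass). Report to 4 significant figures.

Intermediates appear, rounded to four significant digits, on the page. Each numeric step holds exact precision all the way through — every reported number is rounded only once; all derived quantities (the totals, net glass mass, four oxide percentages, the yield, ignition loss) are rebuilt at full float precision using the weight values for 677.0 g of glass, as quoted within problem or answer.
LOI of each material in turn:
  Zircon: 290.2 × 9.000e-04 = 0.2612 g
  Strontianite: 127.7 × 0.2980 = 38.05 g
  Silica sand: 284.2 × 0.002100 = 0.5968 g
  Al(OH)3: 21.11 × 0.3445 = 7.272 g
Total LOI = 46.18 g
Glass = batch − LOI = 723.2 − 46.18 = 677.0 g

LOI loss = 46.18 g; glass = 677.0 g; yield = 93.61%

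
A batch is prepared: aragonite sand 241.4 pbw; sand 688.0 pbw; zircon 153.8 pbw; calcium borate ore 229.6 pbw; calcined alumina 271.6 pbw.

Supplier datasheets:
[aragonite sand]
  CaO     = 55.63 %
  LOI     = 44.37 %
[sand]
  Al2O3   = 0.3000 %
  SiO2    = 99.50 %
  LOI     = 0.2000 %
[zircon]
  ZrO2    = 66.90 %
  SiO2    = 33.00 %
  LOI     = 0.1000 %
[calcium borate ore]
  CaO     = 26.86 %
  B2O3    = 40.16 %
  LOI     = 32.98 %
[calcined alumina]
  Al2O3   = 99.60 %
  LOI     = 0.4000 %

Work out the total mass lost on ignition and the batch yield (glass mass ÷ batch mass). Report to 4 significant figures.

Values along the way are shown with 4-significant-figure rounding as written; all arithmetic holds full float precision throughout; exactly one rounding goes into each reported value; the derived quantities (LOI, net glass mass, the yield, totals, five oxide percentages) are recomputed in full precision using the weight values for 1399 pbw of glass, as written in problem or answer.
Loss on ignition, line by line:
  aragonite sand: 241.4 × 0.4437 = 107.1 pbw
  sand: 688.0 × 0.002000 = 1.376 pbw
  zircon: 153.8 × 0.001000 = 0.1538 pbw
  calcium borate ore: 229.6 × 0.3298 = 75.72 pbw
  calcined alumina: 271.6 × 0.004000 = 1.086 pbw
Total LOI = 185.4 pbw
Glass = batch − LOI = 1584 − 185.4 = 1399 pbw

LOI loss = 185.4 pbw; glass = 1399 pbw; yield = 88.30%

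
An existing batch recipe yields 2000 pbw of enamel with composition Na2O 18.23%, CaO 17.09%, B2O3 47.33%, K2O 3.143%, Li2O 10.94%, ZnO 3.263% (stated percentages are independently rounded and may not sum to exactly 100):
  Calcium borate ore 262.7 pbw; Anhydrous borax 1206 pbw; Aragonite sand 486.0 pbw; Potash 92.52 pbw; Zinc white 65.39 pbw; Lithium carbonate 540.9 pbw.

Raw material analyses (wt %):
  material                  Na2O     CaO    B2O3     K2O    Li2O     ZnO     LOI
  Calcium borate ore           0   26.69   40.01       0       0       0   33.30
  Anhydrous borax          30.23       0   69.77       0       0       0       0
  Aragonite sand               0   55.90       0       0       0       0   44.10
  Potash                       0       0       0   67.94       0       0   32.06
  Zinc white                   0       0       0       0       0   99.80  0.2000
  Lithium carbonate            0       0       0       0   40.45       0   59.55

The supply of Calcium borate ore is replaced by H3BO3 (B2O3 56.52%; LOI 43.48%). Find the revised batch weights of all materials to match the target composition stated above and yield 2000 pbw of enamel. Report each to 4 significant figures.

All internal work holds full float precision in every operation. Values along the way are printed (rounded to 4 significant digits) between the steps — each reported figure takes exactly one rounding — the derived quantities (glass mass, yield, the totals, the six compositions, LOI) are carried from the weighed amounts for 2000 pbw of glass at full precision, exactly as shown in the problem or the answer.
Oxide-by-oxide targets in 2000 pbw enamel:
  Na2O: 18.23% × 2000 = 364.6 pbw
  CaO: 17.09% × 2000 = 341.8 pbw
  B2O3: 47.33% × 2000 = 946.6 pbw
  K2O: 3.143% × 2000 = 62.86 pbw
  Li2O: 10.94% × 2000 = 218.8 pbw
  ZnO: 3.263% × 2000 = 65.26 pbw
Sums-versus-targets review using the reported weights, for the quoted basis mass (summed amounts equal target values given rounding of the digits):
  Na2O: 1206·0.3023 = 364.6 pbw (target 364.6 pbw)
  CaO: 611.4·0.5590 = 341.8 pbw (target 341.8 pbw)
  B2O3: 186.0·0.5652 + 1206·0.6977 = 946.6 pbw (target 946.6 pbw)
  K2O: 92.52·0.6794 = 62.86 pbw (target 62.86 pbw)
  Li2O: 540.9·0.4045 = 218.8 pbw (target 218.8 pbw)
  ZnO: 65.39·0.9980 = 65.26 pbw (target 65.26 pbw)
Auditing the glass mass value: total charge less LOI = 2000 pbw (oxide target masses add up to 2000 pbw; versus the stated basis of 2000 pbw — deltas are rounding alone).
Whole-batch sum: Σ batch = 2702 pbw; the LOI term Σ batch·LOI equals 702.4 pbw; glass ÷ batch gives a yield of 74.01%.

Revised batch per 2000 pbw enamel:
  H3BO3: 186.0 pbw
  Anhydrous borax: 1206 pbw
  Aragonite sand: 611.4 pbw
  Potash: 92.52 pbw
  Zinc white: 65.39 pbw
  Lithium carbonate: 540.9 pbw
Total batch = 2702 pbw; LOI loss = 702.4 pbw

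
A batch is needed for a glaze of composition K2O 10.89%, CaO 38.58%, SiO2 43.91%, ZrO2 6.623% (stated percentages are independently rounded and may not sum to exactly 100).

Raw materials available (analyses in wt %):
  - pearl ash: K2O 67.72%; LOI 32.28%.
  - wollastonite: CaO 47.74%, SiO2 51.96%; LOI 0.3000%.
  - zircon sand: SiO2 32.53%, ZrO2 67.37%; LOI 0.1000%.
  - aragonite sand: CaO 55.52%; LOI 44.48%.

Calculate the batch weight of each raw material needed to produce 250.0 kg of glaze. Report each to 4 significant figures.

Batch per 250.0 kg glaze:
  pearl ash: 40.20 kg
  wollastonite: 195.9 kg
  zircon sand: 24.58 kg
  aragonite sand: 5.288 kg
Total batch = 266.0 kg; LOI loss = 15.94 kg; yield = 94.01%

Mid-chain values are printed rounded off to 4 significant figures in the printout; all arithmetic runs at exact precision at all times; each reported number is rounded exactly once; the derived quantities, which include LOI, the totals, the yield, the four compositions, glass mass, are carried at full float precision, as they appear in the problem or answer text, from the batch weights for 250.0 kg of glass.
Oxide-by-oxide targets in 250.0 kg glaze:
  K2O: 10.89% × 250.0 = 27.22 kg
  CaO: 38.58% × 250.0 = 96.45 kg
  SiO2: 43.91% × 250.0 = 109.8 kg
  ZrO2: 6.623% × 250.0 = 16.56 kg
Balance tally, oxide-wise, per the reported batch figures, per the basis as stated (every target is met by its sum inside rounding margins):
  K2O: 40.20·0.6772 = 27.22 kg (target 27.22 kg)
  CaO: 195.9·0.4774 + 5.288·0.5552 = 96.46 kg (target 96.45 kg)
  SiO2: 195.9·0.5196 + 24.58·0.3253 = 109.8 kg (target 109.8 kg)
  ZrO2: 24.58·0.6737 = 16.56 kg (target 16.56 kg)
Auditing the glass mass value: whole batch net of LOI = 250.0 kg (oxide target masses add up to 250.0 kg; versus the stated basis of 250.0 kg — gaps are rounding artifacts).
Total batch = Σ batch = 266.0 kg; LOI removed, Σ of batch·LOI: 15.94 kg; yield: glass divided by total = 94.01%.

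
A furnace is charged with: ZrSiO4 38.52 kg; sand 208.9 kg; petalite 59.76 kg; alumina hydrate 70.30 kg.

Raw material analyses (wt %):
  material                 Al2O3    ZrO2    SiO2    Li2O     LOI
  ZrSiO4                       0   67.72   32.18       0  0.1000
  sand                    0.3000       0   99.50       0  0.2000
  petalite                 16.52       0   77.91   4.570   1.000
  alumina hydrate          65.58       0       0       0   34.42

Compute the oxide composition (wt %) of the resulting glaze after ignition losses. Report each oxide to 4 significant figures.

All internal work runs at full precision end to end. Values along the way are shown rounded to 4 significant digits within the worked lines. Every reported value takes just one rounding. The derived quantities (glass mass, the totals, LOI, four oxide percentages, yield) are re-derived in exact precision from the batch weights on 352.2 kg of glass, as they appear in question or answer.
What the batch supplies per oxide:
  Al2O3: 208.9·0.003000 + 59.76·0.1652 + 70.30·0.6558 = 56.60 kg
  ZrO2: 38.52·0.6772 = 26.09 kg
  SiO2: 38.52·0.3218 + 208.9·0.9950 + 59.76·0.7791 = 266.8 kg
  Li2O: 59.76·0.04570 = 2.731 kg
LOI: 38.52·0.001000 + 208.9·0.002000 + 59.76·0.01000 + 70.30·0.3442 = 25.25 kg
The glass mass, total less LOI, = 377.5 − 25.25 = 352.2 kg (the oxide masses sum to this)
wt % = oxide mass / glass mass × 100

Glass mass = 352.2 kg (batch 377.5 − LOI 25.25).
Composition: Al2O3 16.07%, ZrO2 7.406%, SiO2 75.75%, Li2O 0.7754%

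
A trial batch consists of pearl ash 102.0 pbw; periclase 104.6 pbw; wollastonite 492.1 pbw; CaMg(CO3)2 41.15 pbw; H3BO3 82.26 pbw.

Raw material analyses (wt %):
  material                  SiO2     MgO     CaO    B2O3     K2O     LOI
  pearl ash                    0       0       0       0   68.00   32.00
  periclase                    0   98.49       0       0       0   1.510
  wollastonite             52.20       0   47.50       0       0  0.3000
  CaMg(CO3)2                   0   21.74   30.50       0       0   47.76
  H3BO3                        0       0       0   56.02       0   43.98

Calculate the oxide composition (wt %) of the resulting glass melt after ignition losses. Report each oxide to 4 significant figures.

Glass mass = 730.6 pbw (batch 822.1 − LOI 91.53).
Composition: SiO2 35.16%, MgO 15.33%, CaO 33.71%, B2O3 6.308%, K2O 9.494%

Working values appear rounded off to 4 significant figures between the steps — the whole derivation holds full float precision throughout — a single rounding completes every reported value; all derived quantities are recomputed using the weight values per 730.6 pbw of glass in exact precision (ignition loss, five oxide percentages, glass mass, the yield, totals) exactly as printed in problem or answer.
What the batch supplies per oxide:
  SiO2: 492.1·0.5220 = 256.9 pbw
  MgO: 104.6·0.9849 + 41.15·0.2174 = 112.0 pbw
  CaO: 492.1·0.4750 + 41.15·0.3050 = 246.3 pbw
  B2O3: 82.26·0.5602 = 46.08 pbw
  K2O: 102.0·0.6800 = 69.36 pbw
LOI: 102.0·0.3200 + 104.6·0.01510 + 492.1·0.003000 + 41.15·0.4776 + 82.26·0.4398 = 91.53 pbw
batch − LOI leaves glass = 822.1 − 91.53 = 730.6 pbw (equal to the oxide-mass sum)
each oxide over glass, ×100, is wt %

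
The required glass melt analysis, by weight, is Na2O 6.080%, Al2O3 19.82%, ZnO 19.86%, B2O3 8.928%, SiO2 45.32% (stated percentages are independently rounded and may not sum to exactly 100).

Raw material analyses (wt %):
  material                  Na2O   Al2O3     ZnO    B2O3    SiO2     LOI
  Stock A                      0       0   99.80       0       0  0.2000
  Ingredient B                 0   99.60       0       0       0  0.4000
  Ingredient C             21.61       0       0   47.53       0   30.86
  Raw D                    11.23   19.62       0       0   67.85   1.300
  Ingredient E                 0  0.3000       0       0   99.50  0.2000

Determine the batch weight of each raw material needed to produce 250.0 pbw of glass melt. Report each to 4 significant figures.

Batch per 250.0 pbw glass melt:
  Stock A: 49.75 pbw
  Ingredient B: 40.64 pbw
  Ingredient C: 46.96 pbw
  Raw D: 44.99 pbw
  Ingredient E: 83.19 pbw
Total batch = 265.5 pbw; LOI loss = 15.51 pbw; yield = 94.16%

Each numeric step runs at full float precision all the way through. Values along the way are shown rounded to four significant figures alongside each step — every reported figure is rounded only once. Derived quantities, including yield, net glass mass, the totals, five oxide percentages, LOI, are re-derived using the weight values per 250.0 pbw of glass at exact precision precisely as stated by the question or the answer.
Oxide mass targets, per 250.0 pbw glass melt:
  Na2O: 6.080% × 250.0 = 15.20 pbw
  Al2O3: 19.82% × 250.0 = 49.55 pbw
  ZnO: 19.86% × 250.0 = 49.65 pbw
  B2O3: 8.928% × 250.0 = 22.32 pbw
  SiO2: 45.32% × 250.0 = 113.3 pbw
Checking each oxide sum per the reported batch figures, against the basis in use (sums match the target masses once rounding is allowed for):
  Na2O: 46.96·0.2161 + 44.99·0.1123 = 15.20 pbw (target 15.20 pbw)
  Al2O3: 40.64·0.9960 + 44.99·0.1962 + 83.19·0.003000 = 49.55 pbw (target 49.55 pbw)
  ZnO: 49.75·0.9980 = 49.65 pbw (target 49.65 pbw)
  B2O3: 46.96·0.4753 = 22.32 pbw (target 22.32 pbw)
  SiO2: 44.99·0.6785 + 83.19·0.9950 = 113.3 pbw (target 113.3 pbw)
Glass-mass bookkeeping: net batch after ignition = 250.0 pbw (targets for the oxides total 250.0 pbw; the stated basis being 250.0 pbw — a pure rounding effect).
Adding the batch up: Σ batch = 265.5 pbw; the LOI term Σ batch·LOI equals 15.51 pbw; yield, glass over the total, = 94.16%.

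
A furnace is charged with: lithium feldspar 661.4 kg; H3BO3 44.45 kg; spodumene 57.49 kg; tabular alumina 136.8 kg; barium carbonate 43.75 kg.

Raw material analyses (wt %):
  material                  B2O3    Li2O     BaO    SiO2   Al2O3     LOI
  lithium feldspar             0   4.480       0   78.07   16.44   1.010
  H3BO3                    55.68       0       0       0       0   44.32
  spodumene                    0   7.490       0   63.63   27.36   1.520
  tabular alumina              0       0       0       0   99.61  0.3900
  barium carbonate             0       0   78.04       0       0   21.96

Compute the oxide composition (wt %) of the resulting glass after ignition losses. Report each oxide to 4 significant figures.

Glass mass = 906.5 kg (batch 943.9 − LOI 37.40).
Composition: B2O3 2.730%, Li2O 3.744%, BaO 3.766%, SiO2 61.00%, Al2O3 28.76%

All arithmetic maintains exact precision end to end — working values are printed rounded to four significant figures when written out. Each reported value receives exactly one rounding — all derived quantities are recomputed from the weighed amounts per 906.5 kg of glass at exact precision (the five compositions, the totals, the yield, ignition loss, net glass mass), exactly as printed in the problem or answer text.
What the batch supplies per oxide:
  B2O3: 44.45·0.5568 = 24.75 kg
  Li2O: 661.4·0.04480 + 57.49·0.07490 = 33.94 kg
  BaO: 43.75·0.7804 = 34.14 kg
  SiO2: 661.4·0.7807 + 57.49·0.6363 = 552.9 kg
  Al2O3: 661.4·0.1644 + 57.49·0.2736 + 136.8·0.9961 = 260.7 kg
LOI: 661.4·0.01010 + 44.45·0.4432 + 57.49·0.01520 + 136.8·0.003900 + 43.75·0.2196 = 37.40 kg
Net of LOI, the glass mass = 943.9 − 37.40 = 906.5 kg (= the summed oxide contributions)
each oxide over glass, ×100, is wt %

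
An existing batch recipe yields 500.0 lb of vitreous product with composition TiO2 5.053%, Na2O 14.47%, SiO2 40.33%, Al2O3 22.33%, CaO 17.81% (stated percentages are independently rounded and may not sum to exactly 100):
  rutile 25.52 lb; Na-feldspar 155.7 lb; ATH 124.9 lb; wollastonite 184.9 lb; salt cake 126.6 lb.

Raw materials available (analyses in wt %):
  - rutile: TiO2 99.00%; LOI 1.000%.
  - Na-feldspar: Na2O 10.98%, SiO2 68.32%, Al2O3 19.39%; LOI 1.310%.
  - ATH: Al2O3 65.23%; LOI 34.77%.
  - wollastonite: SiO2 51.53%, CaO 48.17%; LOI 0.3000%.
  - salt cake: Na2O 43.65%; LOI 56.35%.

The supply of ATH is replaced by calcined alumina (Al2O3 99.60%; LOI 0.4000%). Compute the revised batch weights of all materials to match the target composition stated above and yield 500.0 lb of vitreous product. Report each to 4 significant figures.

Revised batch per 500.0 lb vitreous product:
  rutile: 25.52 lb
  Na-feldspar: 155.7 lb
  calcined alumina: 81.78 lb
  wollastonite: 184.9 lb
  salt cake: 126.6 lb
Total batch = 574.5 lb; LOI loss = 74.52 lb

In-progress results are shown rounded off to 4 significant figures across the worked steps; all arithmetic holds full precision at each step — a single rounding yields each reported figure. The derived quantities (the yield, ignition loss, the five compositions, glass mass, totals) are carried in exact precision starting from the weights at 500.0 lb of glass, precisely as stated by the problem or answer text.
Oxide mass targets, per 500.0 lb vitreous product:
  TiO2: 5.053% × 500.0 = 25.26 lb
  Na2O: 14.47% × 500.0 = 72.35 lb
  SiO2: 40.33% × 500.0 = 201.6 lb
  Al2O3: 22.33% × 500.0 = 111.6 lb
  CaO: 17.81% × 500.0 = 89.05 lb
Balance tally, oxide-wise, with the batch weights as given, against the basis in use (sum by sum, the targets are met exact up to rounding of places):
  TiO2: 25.52·0.9900 = 25.26 lb (target 25.26 lb)
  Na2O: 155.7·0.1098 + 126.6·0.4365 = 72.36 lb (target 72.35 lb)
  SiO2: 155.7·0.6832 + 184.9·0.5153 = 201.7 lb (target 201.6 lb)
  Al2O3: 155.7·0.1939 + 81.78·0.9960 = 111.6 lb (target 111.6 lb)
  CaO: 184.9·0.4817 = 89.07 lb (target 89.05 lb)
Glass-mass bookkeeping: whole batch net of LOI = 500.0 lb (the targets, summed, come to 500.0 lb; with the basis standing at 500.0 lb — any gap is answer rounding).
Total batch = Σ batch = 574.5 lb; the LOI term Σ batch·LOI equals 74.52 lb; glass ÷ batch gives a yield of 87.03%.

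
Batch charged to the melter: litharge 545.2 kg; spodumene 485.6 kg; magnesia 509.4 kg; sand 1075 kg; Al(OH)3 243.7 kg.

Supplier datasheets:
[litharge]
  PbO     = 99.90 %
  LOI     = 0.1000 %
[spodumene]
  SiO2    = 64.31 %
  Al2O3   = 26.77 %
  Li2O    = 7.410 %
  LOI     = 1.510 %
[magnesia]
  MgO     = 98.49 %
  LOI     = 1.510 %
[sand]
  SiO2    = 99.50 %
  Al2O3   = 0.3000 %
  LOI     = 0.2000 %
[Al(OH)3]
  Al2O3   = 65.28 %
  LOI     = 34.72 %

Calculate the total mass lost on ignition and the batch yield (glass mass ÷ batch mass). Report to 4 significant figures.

Each numeric step holds exact precision throughout — in-progress results appear, rounded to four significant figures, alongside each step. Exactly one rounding goes into each reported value; all derived quantities (the yield, five oxide percentages, net glass mass, the totals, LOI) are rebuilt in full float precision using the weight values at 2757 kg of glass, precisely as stated by question or answer.
Material-by-material LOI:
  litharge: 545.2 × 0.001000 = 0.5452 kg
  spodumene: 485.6 × 0.01510 = 7.333 kg
  magnesia: 509.4 × 0.01510 = 7.692 kg
  sand: 1075 × 0.002000 = 2.150 kg
  Al(OH)3: 243.7 × 0.3472 = 84.61 kg
Total LOI = 102.3 kg
Glass = batch − LOI = 2859 − 102.3 = 2757 kg

LOI loss = 102.3 kg; glass = 2757 kg; yield = 96.42%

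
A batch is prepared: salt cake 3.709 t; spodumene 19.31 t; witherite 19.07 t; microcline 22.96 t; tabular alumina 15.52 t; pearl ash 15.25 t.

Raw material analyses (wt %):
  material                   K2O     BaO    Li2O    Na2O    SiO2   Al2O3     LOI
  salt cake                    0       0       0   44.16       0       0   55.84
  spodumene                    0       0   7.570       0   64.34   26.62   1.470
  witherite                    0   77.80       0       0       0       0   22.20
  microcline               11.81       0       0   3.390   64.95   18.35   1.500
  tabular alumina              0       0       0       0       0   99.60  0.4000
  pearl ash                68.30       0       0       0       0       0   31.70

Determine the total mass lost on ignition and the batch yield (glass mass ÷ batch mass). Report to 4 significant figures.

Every computation runs at exact precision at all times; mid-chain values are shown (rounded to 4 significant figures) between the steps. Each reported number receives exactly one rounding — derived quantities (the yield, totals, net glass mass, six oxide percentages, ignition loss) are computed at full precision using the weight values on 83.99 t of glass, exactly as shown in the problem or answer text.
Ignition loss by material:
  salt cake: 3.709 × 0.5584 = 2.071 t
  spodumene: 19.31 × 0.01470 = 0.2839 t
  witherite: 19.07 × 0.2220 = 4.234 t
  microcline: 22.96 × 0.01500 = 0.3444 t
  tabular alumina: 15.52 × 0.004000 = 0.06208 t
  pearl ash: 15.25 × 0.3170 = 4.834 t
Total LOI = 11.83 t
Glass = batch − LOI = 95.82 − 11.83 = 83.99 t

LOI loss = 11.83 t; glass = 83.99 t; yield = 87.65%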